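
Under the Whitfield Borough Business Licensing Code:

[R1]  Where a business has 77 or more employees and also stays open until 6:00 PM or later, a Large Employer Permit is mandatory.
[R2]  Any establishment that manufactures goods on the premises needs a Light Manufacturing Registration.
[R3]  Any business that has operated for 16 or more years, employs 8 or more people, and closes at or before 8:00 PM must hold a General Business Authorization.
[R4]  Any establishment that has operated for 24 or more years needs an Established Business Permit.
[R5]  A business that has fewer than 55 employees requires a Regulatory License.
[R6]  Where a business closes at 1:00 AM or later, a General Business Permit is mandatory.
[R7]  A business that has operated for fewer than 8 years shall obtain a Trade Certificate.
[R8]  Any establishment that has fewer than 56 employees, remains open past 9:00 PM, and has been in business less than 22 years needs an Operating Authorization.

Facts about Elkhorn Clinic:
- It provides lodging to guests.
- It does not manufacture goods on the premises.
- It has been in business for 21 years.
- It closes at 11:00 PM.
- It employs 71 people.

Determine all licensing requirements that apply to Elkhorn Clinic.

None

[R1] employees 71 < 77; closes 11:00 PM, after 6:00 PM → Large Employer Permit not required.
[R2] does not manufacture goods on the premises → Light Manufacturing Registration not required.
[R3] years in business 21 ≥ 16; employees 71 ≥ 8; closes 11:00 PM, after 8:00 PM → General Business Authorization not required.
[R4] years in business 21 < 24 → Established Business Permit not required.
[R5] employees 71 ≥ 55 → Regulatory License not required.
[R6] closes 11:00 PM, at/before 1:00 AM → General Business Permit not required.
[R7] years in business 21 ≥ 8 → Trade Certificate not required.
[R8] employees 71 ≥ 56; closes 11:00 PM, after 9:00 PM; years in business 21 < 22 → Operating Authorization not required.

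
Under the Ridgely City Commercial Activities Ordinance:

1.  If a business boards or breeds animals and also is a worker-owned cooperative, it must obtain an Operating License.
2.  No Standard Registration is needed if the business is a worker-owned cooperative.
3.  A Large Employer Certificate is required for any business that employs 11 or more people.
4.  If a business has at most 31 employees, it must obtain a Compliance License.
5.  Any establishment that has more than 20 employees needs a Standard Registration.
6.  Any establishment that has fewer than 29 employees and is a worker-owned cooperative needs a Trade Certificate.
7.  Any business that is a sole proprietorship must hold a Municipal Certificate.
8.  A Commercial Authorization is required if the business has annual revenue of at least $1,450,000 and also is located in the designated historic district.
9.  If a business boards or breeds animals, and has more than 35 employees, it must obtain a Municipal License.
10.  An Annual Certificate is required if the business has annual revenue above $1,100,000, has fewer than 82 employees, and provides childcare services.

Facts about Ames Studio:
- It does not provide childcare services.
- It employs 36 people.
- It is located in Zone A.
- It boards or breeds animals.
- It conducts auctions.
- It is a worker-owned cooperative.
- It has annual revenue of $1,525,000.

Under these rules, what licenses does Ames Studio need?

1. boards or breeds animals; is a worker-owned cooperative → Operating License required.
2. is a worker-owned cooperative → exempt from Standard Registration.
3. employees 36 ≥ 11 → Large Employer Certificate required.
4. employees 36 > 31 → Compliance License not required.
5. employees 36 > 20 → Standard Registration required.
6. employees 36 ≥ 29; is a worker-owned cooperative → Trade Certificate not required.
7. is a worker-owned cooperative (not: is a sole proprietorship) → Municipal Certificate not required.
8. revenue $1,525,000 ≥ $1,450,000; is located in Zone A (not: is located in the designated historic district) → Commercial Authorization not required.
9. boards or breeds animals; employees 36 > 35 → Municipal License required.
10. revenue $1,525,000 > $1,100,000; employees 36 < 82; does not provide childcare services → Annual Certificate not required.

Large Employer Certificate, Municipal License, Operating License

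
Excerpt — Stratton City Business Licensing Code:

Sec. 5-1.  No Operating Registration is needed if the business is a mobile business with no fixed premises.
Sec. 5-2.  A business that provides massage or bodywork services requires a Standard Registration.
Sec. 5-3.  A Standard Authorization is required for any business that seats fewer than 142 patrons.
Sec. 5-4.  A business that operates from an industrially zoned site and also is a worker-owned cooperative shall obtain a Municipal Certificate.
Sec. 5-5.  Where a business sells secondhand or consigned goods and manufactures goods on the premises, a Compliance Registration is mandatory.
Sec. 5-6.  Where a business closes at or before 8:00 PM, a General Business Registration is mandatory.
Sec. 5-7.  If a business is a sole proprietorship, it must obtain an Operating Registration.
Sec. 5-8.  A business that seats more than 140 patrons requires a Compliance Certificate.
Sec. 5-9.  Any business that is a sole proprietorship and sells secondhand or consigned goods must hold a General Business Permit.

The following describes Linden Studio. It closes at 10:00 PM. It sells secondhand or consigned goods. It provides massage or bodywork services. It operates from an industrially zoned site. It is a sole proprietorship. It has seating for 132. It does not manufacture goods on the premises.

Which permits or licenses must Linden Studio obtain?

General Business Permit, Operating Registration, Standard Authorization, Standard Registration

Sec. 5-1. operates from an industrially zoned site (not: is a mobile business with no fixed premises) → Operating Registration exemption does not apply.
Sec. 5-2. provides massage or bodywork services → Standard Registration required.
Sec. 5-3. seating 132 < 142 → Standard Authorization required.
Sec. 5-4. operates from an industrially zoned site; is a sole proprietorship (not: is a worker-owned cooperative) → Municipal Certificate not required.
Sec. 5-5. sells secondhand or consigned goods; does not manufacture goods on the premises → Compliance Registration not required.
Sec. 5-6. closes 10:00 PM, after 8:00 PM → General Business Registration not required.
Sec. 5-7. is a sole proprietorship → Operating Registration required.
Sec. 5-8. seating 132 ≤ 140 → Compliance Certificate not required.
Sec. 5-9. is a sole proprietorship; sells secondhand or consigned goods → General Business Permit required.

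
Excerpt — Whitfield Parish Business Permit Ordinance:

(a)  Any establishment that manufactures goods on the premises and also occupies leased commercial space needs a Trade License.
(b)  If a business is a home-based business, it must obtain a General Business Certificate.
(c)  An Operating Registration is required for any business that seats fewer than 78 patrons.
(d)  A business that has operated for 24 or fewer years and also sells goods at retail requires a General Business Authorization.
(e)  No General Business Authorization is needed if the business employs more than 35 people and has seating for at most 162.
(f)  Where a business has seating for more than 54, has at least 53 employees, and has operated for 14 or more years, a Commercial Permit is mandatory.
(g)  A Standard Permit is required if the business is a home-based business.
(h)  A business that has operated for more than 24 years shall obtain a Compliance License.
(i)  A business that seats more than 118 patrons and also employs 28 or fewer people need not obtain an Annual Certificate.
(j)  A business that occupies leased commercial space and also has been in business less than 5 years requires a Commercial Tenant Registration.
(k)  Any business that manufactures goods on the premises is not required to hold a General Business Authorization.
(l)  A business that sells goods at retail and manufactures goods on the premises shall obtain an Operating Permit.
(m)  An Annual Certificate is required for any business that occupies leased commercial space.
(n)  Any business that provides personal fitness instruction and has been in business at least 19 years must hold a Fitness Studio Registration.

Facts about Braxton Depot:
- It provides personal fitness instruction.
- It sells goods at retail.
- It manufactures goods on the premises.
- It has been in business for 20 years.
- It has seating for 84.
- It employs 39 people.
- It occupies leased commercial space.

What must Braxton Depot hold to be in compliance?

(a) manufactures goods on the premises; occupies leased commercial space → Trade License required.
(b) occupies leased commercial space (not: is a home-based business) → General Business Certificate not required.
(c) seating 84 ≥ 78 → Operating Registration not required.
(d) years in business 20 ≤ 24; sells goods at retail → General Business Authorization required.
(e) employees 39 > 35; seating 84 ≤ 162 → exempt from General Business Authorization.
(f) seating 84 > 54; employees 39 < 53; years in business 20 ≥ 14 → Commercial Permit not required.
(g) occupies leased commercial space (not: is a home-based business) → Standard Permit not required.
(h) years in business 20 ≤ 24 → Compliance License not required.
(i) seating 84 ≤ 118; employees 39 > 28 → Annual Certificate exemption does not apply.
(j) occupies leased commercial space; years in business 20 ≥ 5 → Commercial Tenant Registration not required.
(k) manufactures goods on the premises → exempt from General Business Authorization.
(l) sells goods at retail; manufactures goods on the premises → Operating Permit required.
(m) occupies leased commercial space → Annual Certificate required.
(n) provides personal fitness instruction; years in business 20 ≥ 19 → Fitness Studio Registration required.

Annual Certificate, Fitness Studio Registration, Operating Permit, Trade License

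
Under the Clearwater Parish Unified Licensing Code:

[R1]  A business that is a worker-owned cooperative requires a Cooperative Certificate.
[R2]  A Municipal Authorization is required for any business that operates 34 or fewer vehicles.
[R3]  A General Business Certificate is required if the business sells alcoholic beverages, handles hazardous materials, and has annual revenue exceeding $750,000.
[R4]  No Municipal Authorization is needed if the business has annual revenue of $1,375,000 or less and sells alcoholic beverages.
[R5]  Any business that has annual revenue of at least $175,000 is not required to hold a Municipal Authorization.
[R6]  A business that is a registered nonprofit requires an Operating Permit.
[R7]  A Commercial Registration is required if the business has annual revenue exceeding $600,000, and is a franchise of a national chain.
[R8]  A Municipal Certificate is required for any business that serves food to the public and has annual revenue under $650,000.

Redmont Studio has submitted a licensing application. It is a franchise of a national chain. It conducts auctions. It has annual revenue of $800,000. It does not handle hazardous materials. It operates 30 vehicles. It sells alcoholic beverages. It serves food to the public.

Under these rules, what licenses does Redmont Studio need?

Commercial Registration

[R1] is a franchise of a national chain (not: is a worker-owned cooperative) → Cooperative Certificate not required.
[R2] vehicles 30 ≤ 34 → Municipal Authorization required.
[R3] sells alcoholic beverages; does not handle hazardous materials; revenue $800,000 > $750,000 → General Business Certificate not required.
[R4] revenue $800,000 ≤ $1,375,000; sells alcoholic beverages → exempt from Municipal Authorization.
[R5] revenue $800,000 ≥ $175,000 → exempt from Municipal Authorization.
[R6] is a franchise of a national chain (not: is a registered nonprofit) → Operating Permit not required.
[R7] revenue $800,000 > $600,000; is a franchise of a national chain → Commercial Registration required.
[R8] serves food to the public; revenue $800,000 ≥ $650,000 → Municipal Certificate not required.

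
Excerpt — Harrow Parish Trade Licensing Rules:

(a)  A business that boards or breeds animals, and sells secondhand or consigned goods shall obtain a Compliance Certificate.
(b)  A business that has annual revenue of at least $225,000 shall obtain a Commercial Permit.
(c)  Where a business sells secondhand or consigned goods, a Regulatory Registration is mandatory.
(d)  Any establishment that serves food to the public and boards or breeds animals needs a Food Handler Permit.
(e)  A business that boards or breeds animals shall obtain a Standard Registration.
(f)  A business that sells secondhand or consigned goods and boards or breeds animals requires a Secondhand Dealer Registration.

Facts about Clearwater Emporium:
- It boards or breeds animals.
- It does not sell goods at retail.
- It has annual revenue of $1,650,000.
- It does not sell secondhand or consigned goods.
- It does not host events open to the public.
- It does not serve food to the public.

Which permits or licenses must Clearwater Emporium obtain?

(a) boards or breeds animals; does not sell secondhand or consigned goods → Compliance Certificate not required.
(b) revenue $1,650,000 ≥ $225,000 → Commercial Permit required.
(c) does not sell secondhand or consigned goods → Regulatory Registration not required.
(d) does not serve food to the public; boards or breeds animals → Food Handler Permit not required.
(e) boards or breeds animals → Standard Registration required.
(f) does not sell secondhand or consigned goods; boards or breeds animals → Secondhand Dealer Registration not required.

Commercial Permit, Standard Registration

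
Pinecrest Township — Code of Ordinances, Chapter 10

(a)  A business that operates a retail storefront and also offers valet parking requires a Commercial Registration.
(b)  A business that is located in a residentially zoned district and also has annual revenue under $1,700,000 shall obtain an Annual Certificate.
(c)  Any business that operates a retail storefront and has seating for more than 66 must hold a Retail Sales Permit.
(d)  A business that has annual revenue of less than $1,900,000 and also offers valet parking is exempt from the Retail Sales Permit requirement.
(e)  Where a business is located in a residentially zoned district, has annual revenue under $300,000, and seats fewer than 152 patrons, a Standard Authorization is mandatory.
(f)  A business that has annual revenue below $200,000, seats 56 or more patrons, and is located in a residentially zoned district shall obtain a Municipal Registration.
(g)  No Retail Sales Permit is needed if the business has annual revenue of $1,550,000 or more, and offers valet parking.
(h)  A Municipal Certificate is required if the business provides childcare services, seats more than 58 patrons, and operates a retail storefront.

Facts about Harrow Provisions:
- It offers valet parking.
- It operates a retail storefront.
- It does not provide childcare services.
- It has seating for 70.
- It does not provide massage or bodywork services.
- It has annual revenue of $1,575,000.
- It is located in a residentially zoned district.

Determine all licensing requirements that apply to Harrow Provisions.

Annual Certificate, Commercial Registration

(a) operates a retail storefront; offers valet parking → Commercial Registration required.
(b) is located in a residentially zoned district; revenue $1,575,000 < $1,700,000 → Annual Certificate required.
(c) operates a retail storefront; seating 70 > 66 → Retail Sales Permit required.
(d) revenue $1,575,000 < $1,900,000; offers valet parking → exempt from Retail Sales Permit.
(e) is located in a residentially zoned district; revenue $1,575,000 ≥ $300,000; seating 70 < 152 → Standard Authorization not required.
(f) revenue $1,575,000 ≥ $200,000; seating 70 ≥ 56; is located in a residentially zoned district → Municipal Registration not required.
(g) revenue $1,575,000 ≥ $1,550,000; offers valet parking → exempt from Retail Sales Permit.
(h) does not provide childcare services; seating 70 > 58; operates a retail storefront → Municipal Certificate not required.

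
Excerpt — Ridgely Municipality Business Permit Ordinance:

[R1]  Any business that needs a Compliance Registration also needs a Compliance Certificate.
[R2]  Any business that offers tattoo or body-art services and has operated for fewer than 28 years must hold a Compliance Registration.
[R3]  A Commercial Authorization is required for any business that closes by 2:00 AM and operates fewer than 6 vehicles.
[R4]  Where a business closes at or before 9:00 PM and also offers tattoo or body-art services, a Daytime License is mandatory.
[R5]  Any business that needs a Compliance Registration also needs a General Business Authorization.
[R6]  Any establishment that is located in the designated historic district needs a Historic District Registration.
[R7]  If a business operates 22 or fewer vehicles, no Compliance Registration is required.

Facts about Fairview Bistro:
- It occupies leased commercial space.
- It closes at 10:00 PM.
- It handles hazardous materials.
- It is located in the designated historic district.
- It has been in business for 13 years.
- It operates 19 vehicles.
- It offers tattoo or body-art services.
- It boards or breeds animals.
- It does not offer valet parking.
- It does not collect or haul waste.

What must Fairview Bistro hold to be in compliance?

[R1] Compliance Registration is not required → no effect.
[R2] offers tattoo or body-art services; years in business 13 < 28 → Compliance Registration required.
[R3] closes 10:00 PM, at/before 2:00 AM; vehicles 19 ≥ 6 → Commercial Authorization not required.
[R4] closes 10:00 PM, after 9:00 PM; offers tattoo or body-art services → Daytime License not required.
[R5] Compliance Registration is not required → no effect.
[R6] is located in the designated historic district → Historic District Registration required.
[R7] vehicles 19 ≤ 22 → exempt from Compliance Registration.

Historic District Registration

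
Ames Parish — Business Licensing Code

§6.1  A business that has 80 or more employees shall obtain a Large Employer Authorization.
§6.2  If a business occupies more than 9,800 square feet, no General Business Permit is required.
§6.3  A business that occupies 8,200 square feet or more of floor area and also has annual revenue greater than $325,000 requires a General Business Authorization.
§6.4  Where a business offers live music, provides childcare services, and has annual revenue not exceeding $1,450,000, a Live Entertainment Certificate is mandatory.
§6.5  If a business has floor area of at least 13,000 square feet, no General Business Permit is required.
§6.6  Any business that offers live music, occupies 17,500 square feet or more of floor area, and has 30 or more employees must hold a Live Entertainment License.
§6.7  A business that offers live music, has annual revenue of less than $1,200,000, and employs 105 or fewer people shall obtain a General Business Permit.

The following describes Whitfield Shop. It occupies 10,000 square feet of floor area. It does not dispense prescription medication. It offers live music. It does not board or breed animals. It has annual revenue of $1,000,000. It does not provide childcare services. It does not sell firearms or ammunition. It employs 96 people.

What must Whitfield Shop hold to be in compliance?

§6.1 employees 96 ≥ 80 → Large Employer Authorization required.
§6.2 floor area 10,000 square feet > 9,800 square feet → exempt from General Business Permit.
§6.3 floor area 10,000 square feet ≥ 8,200 square feet; revenue $1,000,000 > $325,000 → General Business Authorization required.
§6.4 offers live music; does not provide childcare services; revenue $1,000,000 ≤ $1,450,000 → Live Entertainment Certificate not required.
§6.5 floor area 10,000 square feet < 13,000 square feet → General Business Permit exemption does not apply.
§6.6 offers live music; floor area 10,000 square feet < 17,500 square feet; employees 96 ≥ 30 → Live Entertainment License not required.
§6.7 offers live music; revenue $1,000,000 < $1,200,000; employees 96 ≤ 105 → General Business Permit required.

General Business Authorization, Large Employer Authorization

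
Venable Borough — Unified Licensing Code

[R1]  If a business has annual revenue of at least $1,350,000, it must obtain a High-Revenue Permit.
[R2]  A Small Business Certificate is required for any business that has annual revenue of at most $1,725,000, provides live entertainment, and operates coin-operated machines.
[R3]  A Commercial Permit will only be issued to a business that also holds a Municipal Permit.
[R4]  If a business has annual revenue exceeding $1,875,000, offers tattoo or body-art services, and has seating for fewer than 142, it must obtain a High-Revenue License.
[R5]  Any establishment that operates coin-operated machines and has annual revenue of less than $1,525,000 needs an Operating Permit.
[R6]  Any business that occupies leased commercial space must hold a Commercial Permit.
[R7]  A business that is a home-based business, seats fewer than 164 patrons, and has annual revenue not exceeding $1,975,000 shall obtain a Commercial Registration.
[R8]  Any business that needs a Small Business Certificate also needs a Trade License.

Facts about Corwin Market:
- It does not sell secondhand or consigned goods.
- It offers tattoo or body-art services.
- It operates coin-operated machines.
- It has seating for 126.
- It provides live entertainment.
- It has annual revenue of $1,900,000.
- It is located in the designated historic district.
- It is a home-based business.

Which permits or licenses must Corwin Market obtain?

[R1] revenue $1,900,000 ≥ $1,350,000 → High-Revenue Permit required.
[R2] revenue $1,900,000 > $1,725,000; provides live entertainment; operates coin-operated machines → Small Business Certificate not required.
[R3] Commercial Permit is not required → no effect.
[R4] revenue $1,900,000 > $1,875,000; offers tattoo or body-art services; seating 126 < 142 → High-Revenue License required.
[R5] operates coin-operated machines; revenue $1,900,000 ≥ $1,525,000 → Operating Permit not required.
[R6] is a home-based business (not: occupies leased commercial space) → Commercial Permit not required.
[R7] is a home-based business; seating 126 < 164; revenue $1,900,000 ≤ $1,975,000 → Commercial Registration required.
[R8] Small Business Certificate is not required → no effect.

Commercial Registration, High-Revenue License, High-Revenue Permit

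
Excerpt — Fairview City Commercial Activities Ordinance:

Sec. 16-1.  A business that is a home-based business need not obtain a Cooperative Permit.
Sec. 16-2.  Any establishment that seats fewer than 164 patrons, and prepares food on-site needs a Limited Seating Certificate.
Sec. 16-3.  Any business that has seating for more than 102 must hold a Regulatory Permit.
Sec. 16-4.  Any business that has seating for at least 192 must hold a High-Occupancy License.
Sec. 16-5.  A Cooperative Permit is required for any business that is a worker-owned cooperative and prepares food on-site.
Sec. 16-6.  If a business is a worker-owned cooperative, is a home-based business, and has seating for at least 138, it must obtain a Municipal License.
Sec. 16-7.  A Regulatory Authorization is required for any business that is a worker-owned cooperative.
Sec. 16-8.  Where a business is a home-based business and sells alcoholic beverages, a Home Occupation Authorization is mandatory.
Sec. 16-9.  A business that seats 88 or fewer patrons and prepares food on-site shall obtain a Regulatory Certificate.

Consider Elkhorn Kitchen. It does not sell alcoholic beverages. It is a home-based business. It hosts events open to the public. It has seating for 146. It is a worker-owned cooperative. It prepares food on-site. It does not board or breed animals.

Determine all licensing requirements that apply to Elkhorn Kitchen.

Limited Seating Certificate, Municipal License, Regulatory Authorization, Regulatory Permit

Sec. 16-1. is a home-based business → exempt from Cooperative Permit.
Sec. 16-2. seating 146 < 164; prepares food on-site → Limited Seating Certificate required.
Sec. 16-3. seating 146 > 102 → Regulatory Permit required.
Sec. 16-4. seating 146 < 192 → High-Occupancy License not required.
Sec. 16-5. is a worker-owned cooperative; prepares food on-site → Cooperative Permit required.
Sec. 16-6. is a worker-owned cooperative; is a home-based business; seating 146 ≥ 138 → Municipal License required.
Sec. 16-7. is a worker-owned cooperative → Regulatory Authorization required.
Sec. 16-8. is a home-based business; does not sell alcoholic beverages → Home Occupation Authorization not required.
Sec. 16-9. seating 146 > 88; prepares food on-site → Regulatory Certificate not required.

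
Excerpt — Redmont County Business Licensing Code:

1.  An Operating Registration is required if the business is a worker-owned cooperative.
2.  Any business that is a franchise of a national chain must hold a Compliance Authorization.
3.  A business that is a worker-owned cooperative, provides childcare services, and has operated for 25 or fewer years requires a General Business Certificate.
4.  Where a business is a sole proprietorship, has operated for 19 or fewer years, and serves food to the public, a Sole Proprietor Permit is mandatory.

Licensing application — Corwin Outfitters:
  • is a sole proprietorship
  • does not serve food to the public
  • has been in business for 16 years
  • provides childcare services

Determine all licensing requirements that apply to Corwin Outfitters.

None

1. is a sole proprietorship (not: is a worker-owned cooperative) → Operating Registration not required.
2. is a sole proprietorship (not: is a franchise of a national chain) → Compliance Authorization not required.
3. is a sole proprietorship (not: is a worker-owned cooperative); provides childcare services; years in business 16 ≤ 25 → General Business Certificate not required.
4. is a sole proprietorship; years in business 16 ≤ 19; does not serve food to the public → Sole Proprietor Permit not required.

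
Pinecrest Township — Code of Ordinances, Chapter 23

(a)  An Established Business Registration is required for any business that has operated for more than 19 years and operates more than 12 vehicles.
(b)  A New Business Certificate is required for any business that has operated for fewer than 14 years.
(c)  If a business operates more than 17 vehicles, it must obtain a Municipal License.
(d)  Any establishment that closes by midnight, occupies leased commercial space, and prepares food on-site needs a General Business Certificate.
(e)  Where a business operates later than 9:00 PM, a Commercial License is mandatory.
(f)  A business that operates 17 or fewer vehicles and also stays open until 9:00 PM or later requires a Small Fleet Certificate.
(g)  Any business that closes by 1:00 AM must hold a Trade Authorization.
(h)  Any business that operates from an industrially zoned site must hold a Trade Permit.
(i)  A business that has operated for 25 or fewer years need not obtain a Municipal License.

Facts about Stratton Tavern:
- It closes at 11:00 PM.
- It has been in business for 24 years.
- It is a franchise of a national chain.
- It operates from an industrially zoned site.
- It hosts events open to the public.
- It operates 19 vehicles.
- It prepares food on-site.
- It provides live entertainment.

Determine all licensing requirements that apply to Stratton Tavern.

(a) years in business 24 > 19; vehicles 19 > 12 → Established Business Registration required.
(b) years in business 24 ≥ 14 → New Business Certificate not required.
(c) vehicles 19 > 17 → Municipal License required.
(d) closes 11:00 PM, at/before midnight; operates from an industrially zoned site (not: occupies leased commercial space); prepares food on-site → General Business Certificate not required.
(e) closes 11:00 PM, after 9:00 PM → Commercial License required.
(f) vehicles 19 > 17; closes 11:00 PM, after 9:00 PM → Small Fleet Certificate not required.
(g) closes 11:00 PM, at/before 1:00 AM → Trade Authorization required.
(h) operates from an industrially zoned site → Trade Permit required.
(i) years in business 24 ≤ 25 → exempt from Municipal License.

Commercial License, Established Business Registration, Trade Authorization, Trade Permit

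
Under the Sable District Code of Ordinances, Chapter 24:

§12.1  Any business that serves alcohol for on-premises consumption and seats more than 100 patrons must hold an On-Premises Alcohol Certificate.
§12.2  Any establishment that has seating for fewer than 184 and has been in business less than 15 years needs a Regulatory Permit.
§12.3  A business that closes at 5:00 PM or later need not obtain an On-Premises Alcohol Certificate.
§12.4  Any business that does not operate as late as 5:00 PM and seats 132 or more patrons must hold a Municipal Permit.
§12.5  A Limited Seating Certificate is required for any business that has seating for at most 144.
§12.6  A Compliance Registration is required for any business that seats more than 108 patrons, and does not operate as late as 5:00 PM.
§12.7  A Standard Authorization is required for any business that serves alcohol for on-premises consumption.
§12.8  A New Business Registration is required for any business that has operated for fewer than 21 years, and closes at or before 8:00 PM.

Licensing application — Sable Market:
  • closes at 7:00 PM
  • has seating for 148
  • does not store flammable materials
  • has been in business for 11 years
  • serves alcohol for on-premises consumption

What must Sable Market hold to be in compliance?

New Business Registration, Regulatory Permit, Standard Authorization

§12.1 serves alcohol for on-premises consumption; seating 148 > 100 → On-Premises Alcohol Certificate required.
§12.2 seating 148 < 184; years in business 11 < 15 → Regulatory Permit required.
§12.3 closes 7:00 PM, after 5:00 PM → exempt from On-Premises Alcohol Certificate.
§12.4 closes 7:00 PM, after 5:00 PM; seating 148 ≥ 132 → Municipal Permit not required.
§12.5 seating 148 > 144 → Limited Seating Certificate not required.
§12.6 seating 148 > 108; closes 7:00 PM, after 5:00 PM → Compliance Registration not required.
§12.7 serves alcohol for on-premises consumption → Standard Authorization required.
§12.8 years in business 11 < 21; closes 7:00 PM, at/before 8:00 PM → New Business Registration required.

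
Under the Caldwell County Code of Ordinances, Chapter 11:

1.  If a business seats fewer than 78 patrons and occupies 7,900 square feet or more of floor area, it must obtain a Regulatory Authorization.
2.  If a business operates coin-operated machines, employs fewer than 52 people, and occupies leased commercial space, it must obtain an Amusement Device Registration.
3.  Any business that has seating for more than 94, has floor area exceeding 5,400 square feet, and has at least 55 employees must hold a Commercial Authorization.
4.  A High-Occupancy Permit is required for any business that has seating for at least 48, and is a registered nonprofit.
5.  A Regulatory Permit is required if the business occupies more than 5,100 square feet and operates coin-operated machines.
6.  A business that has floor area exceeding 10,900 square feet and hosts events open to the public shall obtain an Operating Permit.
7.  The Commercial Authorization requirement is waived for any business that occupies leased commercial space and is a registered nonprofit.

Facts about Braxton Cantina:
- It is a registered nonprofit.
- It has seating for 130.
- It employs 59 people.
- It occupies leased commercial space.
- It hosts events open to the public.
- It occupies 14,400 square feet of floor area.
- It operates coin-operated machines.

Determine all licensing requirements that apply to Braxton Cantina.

1. seating 130 ≥ 78; floor area 14,400 square feet ≥ 7,900 square feet → Regulatory Authorization not required.
2. operates coin-operated machines; employees 59 ≥ 52; occupies leased commercial space → Amusement Device Registration not required.
3. seating 130 > 94; floor area 14,400 square feet > 5,400 square feet; employees 59 ≥ 55 → Commercial Authorization required.
4. seating 130 ≥ 48; is a registered nonprofit → High-Occupancy Permit required.
5. floor area 14,400 square feet > 5,100 square feet; operates coin-operated machines → Regulatory Permit required.
6. floor area 14,400 square feet > 10,900 square feet; hosts events open to the public → Operating Permit required.
7. occupies leased commercial space; is a registered nonprofit → exempt from Commercial Authorization.

High-Occupancy Permit, Operating Permit, Regulatory Permit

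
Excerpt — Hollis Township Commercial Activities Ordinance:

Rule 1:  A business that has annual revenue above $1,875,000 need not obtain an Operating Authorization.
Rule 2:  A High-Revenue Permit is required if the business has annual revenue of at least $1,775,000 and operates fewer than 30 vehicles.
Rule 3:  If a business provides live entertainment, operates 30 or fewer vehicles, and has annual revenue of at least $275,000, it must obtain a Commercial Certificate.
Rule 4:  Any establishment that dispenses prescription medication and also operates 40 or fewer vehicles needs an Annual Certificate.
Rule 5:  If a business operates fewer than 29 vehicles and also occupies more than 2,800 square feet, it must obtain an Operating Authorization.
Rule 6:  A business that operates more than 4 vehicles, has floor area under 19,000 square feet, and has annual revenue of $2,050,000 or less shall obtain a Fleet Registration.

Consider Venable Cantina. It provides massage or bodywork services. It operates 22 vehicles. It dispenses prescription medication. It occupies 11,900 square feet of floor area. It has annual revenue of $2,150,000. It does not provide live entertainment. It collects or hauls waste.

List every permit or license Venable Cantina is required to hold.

Annual Certificate, High-Revenue Permit

Rule 1: revenue $2,150,000 > $1,875,000 → exempt from Operating Authorization.
Rule 2: revenue $2,150,000 ≥ $1,775,000; vehicles 22 < 30 → High-Revenue Permit required.
Rule 3: does not provide live entertainment; vehicles 22 ≤ 30; revenue $2,150,000 ≥ $275,000 → Commercial Certificate not required.
Rule 4: dispenses prescription medication; vehicles 22 ≤ 40 → Annual Certificate required.
Rule 5: vehicles 22 < 29; floor area 11,900 square feet > 2,800 square feet → Operating Authorization required.
Rule 6: vehicles 22 > 4; floor area 11,900 square feet < 19,000 square feet; revenue $2,150,000 > $2,050,000 → Fleet Registration not required.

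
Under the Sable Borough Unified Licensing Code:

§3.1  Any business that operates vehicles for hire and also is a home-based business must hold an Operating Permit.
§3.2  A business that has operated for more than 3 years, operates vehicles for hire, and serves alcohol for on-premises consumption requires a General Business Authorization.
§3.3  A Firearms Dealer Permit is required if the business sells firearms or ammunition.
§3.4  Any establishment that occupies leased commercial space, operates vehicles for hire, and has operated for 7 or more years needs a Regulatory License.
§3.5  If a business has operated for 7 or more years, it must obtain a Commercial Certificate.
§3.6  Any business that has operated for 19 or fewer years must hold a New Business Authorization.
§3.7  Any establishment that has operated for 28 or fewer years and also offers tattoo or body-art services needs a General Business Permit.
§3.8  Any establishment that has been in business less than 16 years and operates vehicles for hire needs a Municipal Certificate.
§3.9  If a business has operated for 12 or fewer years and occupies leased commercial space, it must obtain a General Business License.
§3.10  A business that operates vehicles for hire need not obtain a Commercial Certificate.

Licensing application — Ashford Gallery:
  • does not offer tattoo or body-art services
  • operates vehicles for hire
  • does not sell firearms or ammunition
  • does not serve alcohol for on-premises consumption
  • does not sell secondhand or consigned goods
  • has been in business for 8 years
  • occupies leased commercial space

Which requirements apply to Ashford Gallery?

§3.1 operates vehicles for hire; occupies leased commercial space (not: is a home-based business) → Operating Permit not required.
§3.2 years in business 8 > 3; operates vehicles for hire; does not serve alcohol for on-premises consumption → General Business Authorization not required.
§3.3 does not sell firearms or ammunition → Firearms Dealer Permit not required.
§3.4 occupies leased commercial space; operates vehicles for hire; years in business 8 ≥ 7 → Regulatory License required.
§3.5 years in business 8 ≥ 7 → Commercial Certificate required.
§3.6 years in business 8 ≤ 19 → New Business Authorization required.
§3.7 years in business 8 ≤ 28; does not offer tattoo or body-art services → General Business Permit not required.
§3.8 years in business 8 < 16; operates vehicles for hire → Municipal Certificate required.
§3.9 years in business 8 ≤ 12; occupies leased commercial space → General Business License required.
§3.10 operates vehicles for hire → exempt from Commercial Certificate.

General Business License, Municipal Certificate, New Business Authorization, Regulatory License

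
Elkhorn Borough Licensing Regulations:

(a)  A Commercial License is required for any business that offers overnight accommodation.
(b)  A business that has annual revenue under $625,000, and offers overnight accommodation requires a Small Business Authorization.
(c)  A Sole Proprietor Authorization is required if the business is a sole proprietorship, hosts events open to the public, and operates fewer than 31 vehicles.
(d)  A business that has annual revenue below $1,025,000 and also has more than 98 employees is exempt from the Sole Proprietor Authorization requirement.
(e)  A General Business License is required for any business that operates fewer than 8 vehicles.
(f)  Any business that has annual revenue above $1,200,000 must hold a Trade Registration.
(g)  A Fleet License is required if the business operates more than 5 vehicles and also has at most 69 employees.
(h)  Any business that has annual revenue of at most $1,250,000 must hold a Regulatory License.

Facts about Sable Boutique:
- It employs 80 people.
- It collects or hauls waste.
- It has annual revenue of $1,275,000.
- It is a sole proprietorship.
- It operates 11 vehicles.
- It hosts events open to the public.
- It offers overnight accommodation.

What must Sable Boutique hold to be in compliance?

Commercial License, Sole Proprietor Authorization, Trade Registration

(a) offers overnight accommodation → Commercial License required.
(b) revenue $1,275,000 ≥ $625,000; offers overnight accommodation → Small Business Authorization not required.
(c) is a sole proprietorship; hosts events open to the public; vehicles 11 < 31 → Sole Proprietor Authorization required.
(d) revenue $1,275,000 ≥ $1,025,000; employees 80 ≤ 98 → Sole Proprietor Authorization exemption does not apply.
(e) vehicles 11 ≥ 8 → General Business License not required.
(f) revenue $1,275,000 > $1,200,000 → Trade Registration required.
(g) vehicles 11 > 5; employees 80 > 69 → Fleet License not required.
(h) revenue $1,275,000 > $1,250,000 → Regulatory License not required.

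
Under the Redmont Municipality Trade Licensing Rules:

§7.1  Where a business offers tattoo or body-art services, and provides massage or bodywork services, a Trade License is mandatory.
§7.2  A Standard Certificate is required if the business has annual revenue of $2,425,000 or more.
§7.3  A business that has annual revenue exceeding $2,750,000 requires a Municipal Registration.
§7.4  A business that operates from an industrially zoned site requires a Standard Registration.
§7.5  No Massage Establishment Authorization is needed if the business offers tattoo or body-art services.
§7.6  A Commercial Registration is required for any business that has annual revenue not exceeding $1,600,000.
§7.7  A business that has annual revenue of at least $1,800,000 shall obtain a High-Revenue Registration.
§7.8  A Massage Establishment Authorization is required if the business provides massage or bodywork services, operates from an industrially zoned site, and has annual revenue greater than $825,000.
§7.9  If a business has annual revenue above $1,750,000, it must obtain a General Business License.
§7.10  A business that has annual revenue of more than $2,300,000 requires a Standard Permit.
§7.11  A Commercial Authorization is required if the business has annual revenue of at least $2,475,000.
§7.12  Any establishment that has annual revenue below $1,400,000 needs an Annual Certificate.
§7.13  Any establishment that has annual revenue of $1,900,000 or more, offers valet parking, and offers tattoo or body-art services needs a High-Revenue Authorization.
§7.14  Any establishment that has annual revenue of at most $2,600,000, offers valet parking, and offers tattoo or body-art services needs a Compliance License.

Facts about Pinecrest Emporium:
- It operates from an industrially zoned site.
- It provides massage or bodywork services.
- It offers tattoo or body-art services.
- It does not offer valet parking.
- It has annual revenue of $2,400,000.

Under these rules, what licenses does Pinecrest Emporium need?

General Business License, High-Revenue Registration, Standard Permit, Standard Registration, Trade License

§7.1 offers tattoo or body-art services; provides massage or bodywork services → Trade License required.
§7.2 revenue $2,400,000 < $2,425,000 → Standard Certificate not required.
§7.3 revenue $2,400,000 ≤ $2,750,000 → Municipal Registration not required.
§7.4 operates from an industrially zoned site → Standard Registration required.
§7.5 offers tattoo or body-art services → exempt from Massage Establishment Authorization.
§7.6 revenue $2,400,000 > $1,600,000 → Commercial Registration not required.
§7.7 revenue $2,400,000 ≥ $1,800,000 → High-Revenue Registration required.
§7.8 provides massage or bodywork services; operates from an industrially zoned site; revenue $2,400,000 > $825,000 → Massage Establishment Authorization required.
§7.9 revenue $2,400,000 > $1,750,000 → General Business License required.
§7.10 revenue $2,400,000 > $2,300,000 → Standard Permit required.
§7.11 revenue $2,400,000 < $2,475,000 → Commercial Authorization not required.
§7.12 revenue $2,400,000 ≥ $1,400,000 → Annual Certificate not required.
§7.13 revenue $2,400,000 ≥ $1,900,000; does not offer valet parking; offers tattoo or body-art services → High-Revenue Authorization not required.
§7.14 revenue $2,400,000 ≤ $2,600,000; does not offer valet parking; offers tattoo or body-art services → Compliance License not required.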